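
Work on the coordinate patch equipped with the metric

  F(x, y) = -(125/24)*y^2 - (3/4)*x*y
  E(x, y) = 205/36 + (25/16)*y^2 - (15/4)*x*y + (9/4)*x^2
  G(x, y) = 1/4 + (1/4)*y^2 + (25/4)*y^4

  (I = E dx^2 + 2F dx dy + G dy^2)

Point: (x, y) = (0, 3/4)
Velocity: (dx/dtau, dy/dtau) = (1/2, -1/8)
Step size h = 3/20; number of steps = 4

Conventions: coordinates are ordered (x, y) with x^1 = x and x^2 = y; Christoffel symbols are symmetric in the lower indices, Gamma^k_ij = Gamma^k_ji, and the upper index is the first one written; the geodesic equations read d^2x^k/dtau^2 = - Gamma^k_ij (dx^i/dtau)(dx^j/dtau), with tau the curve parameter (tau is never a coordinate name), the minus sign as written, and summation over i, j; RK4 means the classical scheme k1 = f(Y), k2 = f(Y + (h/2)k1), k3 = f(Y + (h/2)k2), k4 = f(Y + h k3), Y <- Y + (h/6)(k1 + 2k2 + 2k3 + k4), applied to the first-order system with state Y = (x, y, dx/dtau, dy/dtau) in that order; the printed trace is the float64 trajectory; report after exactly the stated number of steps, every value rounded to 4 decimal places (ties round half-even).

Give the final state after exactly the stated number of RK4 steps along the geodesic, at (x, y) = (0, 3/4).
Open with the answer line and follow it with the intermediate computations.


Answer: x = 0.3737, y = 0.8033, dx/dtau = 0.7704, dy/dtau = 0.3173

f(Y) = (dx/dtau, dy/dtau, -Gamma^x_ij Y'^i Y'^j, -Gamma^y_ij Y'^i Y'^j) with the Gammas evaluated at the stage position; h = 0.150000; intermediate values shown to 6 dp
step 0: x = 0.0000, y = 0.7500, dx/dtau = 0.5000, dy/dtau = -0.1250
step 1:
  k1: at (x, y) = (0.000000, 0.750000), (dx/dtau, dy/dtau) = (0.500000, -0.125000); Gamma_xxx = -1.204434, Gamma_xxy = 0.397381, Gamma_xyy = -0.358326, Gamma_yxx = -2.222392, Gamma_yxy = 0.491606, Gamma_yyy = 1.862690; k1 = (0.500000, -0.125000, 0.356380, 0.587944)
  k2: at (x, y) = (0.037500, 0.740625), (dx/dtau, dy/dtau) = (0.526728, -0.080904); Gamma_xxx = -1.210827, Gamma_xxy = 0.388385, Gamma_xyy = -0.380050, Gamma_yxx = -2.260870, Gamma_yxy = 0.492879, Gamma_yyy = 1.838755; k2 = (0.526728, -0.080904, 0.371525, 0.657234)
  k3: at (x, y) = (0.039505, 0.743932), (dx/dtau, dy/dtau) = (0.527864, -0.075707); Gamma_xxx = -1.212888, Gamma_xxy = 0.390243, Gamma_xyy = -0.377482, Gamma_yxx = -2.244836, Gamma_yxy = 0.492240, Gamma_yyy = 1.839625; k3 = (0.527864, -0.075707, 0.371315, 0.654302)
  k4: at (x, y) = (0.079180, 0.738644), (dx/dtau, dy/dtau) = (0.555697, -0.026855); Gamma_xxx = -1.217645, Gamma_xxy = 0.381507, Gamma_xyy = -0.397218, Gamma_yxx = -2.257895, Gamma_yxy = 0.489946, Gamma_yyy = 1.814083; k4 = (0.555697, -0.026855, 0.387681, 0.710551)
  Y <- Y + (h/6)(k1 + 2k2 + 2k3 + k4): x = 0.0791, y = 0.7384, dx/dtau = 0.5557, dy/dtau = -0.0270
step 2:
  k1: at (x, y) = (0.079122, 0.738373), (dx/dtau, dy/dtau) = (0.555743, -0.026961); Gamma_xxx = -1.217457, Gamma_xxy = 0.381329, Gamma_xyy = -0.397480, Gamma_yxx = -2.259111, Gamma_yxy = 0.489972, Gamma_yyy = 1.813911; k1 = (0.555743, -0.026961, 0.387729, 0.711092)
  k2: at (x, y) = (0.120803, 0.736351), (dx/dtau, dy/dtau) = (0.584823, 0.026371); Gamma_xxx = -1.220275, Gamma_xxy = 0.372314, Gamma_xyy = -0.415715, Gamma_yxx = -2.250903, Gamma_yxy = 0.484144, Gamma_yyy = 1.787254; k2 = (0.584823, 0.026371, 0.406161, 0.753673)
  k3: at (x, y) = (0.122984, 0.740351), (dx/dtau, dy/dtau) = (0.586206, 0.029565); Gamma_xxx = -1.223764, Gamma_xxy = 0.374875, Gamma_xyy = -0.412160, Gamma_yxx = -2.233637, Gamma_yxy = 0.483846, Gamma_yyy = 1.789524; k3 = (0.586206, 0.029565, 0.407897, 0.749225)
  k4: at (x, y) = (0.167053, 0.742808), (dx/dtau, dy/dtau) = (0.616928, 0.085423); Gamma_xxx = -1.226891, Gamma_xxy = 0.366606, Gamma_xyy = -0.427004, Gamma_yxx = -2.202158, Gamma_yxy = 0.474813, Gamma_yyy = 1.764532; k4 = (0.616928, 0.085423, 0.431431, 0.775221)
  Y <- Y + (h/6)(k1 + 2k2 + 2k3 + k4): x = 0.1670, y = 0.7426, dx/dtau = 0.6169, dy/dtau = 0.0853
step 3:
  k1: at (x, y) = (0.166990, 0.742631), (dx/dtau, dy/dtau) = (0.616925, 0.085342); Gamma_xxx = -1.226717, Gamma_xxy = 0.366479, Gamma_xyy = -0.427184, Gamma_yxx = -2.202843, Gamma_yxy = 0.474809, Gamma_yyy = 1.764394; k1 = (0.616925, 0.085342, 0.431406, 0.775548)
  k2: at (x, y) = (0.213260, 0.749032), (dx/dtau, dy/dtau) = (0.649281, 0.143508); Gamma_xxx = -1.229855, Gamma_xxy = 0.358455, Gamma_xyy = -0.438683, Gamma_yxx = -2.151929, Gamma_yxy = 0.462500, Gamma_yyy = 1.741533; k2 = (0.649281, 0.143508, 0.460700, 0.785124)
  k3: at (x, y) = (0.215686, 0.753395), (dx/dtau, dy/dtau) = (0.651478, 0.144226); Gamma_xxx = -1.234589, Gamma_xxy = 0.361488, Gamma_xyy = -0.434336, Gamma_yxx = -2.135972, Gamma_yxy = 0.462572, Gamma_yyy = 1.744665; k3 = (0.651478, 0.144226, 0.465092, 0.783339)
  k4: at (x, y) = (0.264712, 0.764265), (dx/dtau, dy/dtau) = (0.686689, 0.202843); Gamma_xxx = -1.239217, Gamma_xxy = 0.353974, Gamma_xyy = -0.440936, Gamma_yxx = -2.068133, Gamma_yxy = 0.447154, Gamma_yyy = 1.725562; k4 = (0.686689, 0.202843, 0.503875, 0.779645)
  Y <- Y + (h/6)(k1 + 2k2 + 2k3 + k4): x = 0.2646, y = 0.7642, dx/dtau = 0.6866, dy/dtau = 0.2026
step 4:
  k1: at (x, y) = (0.264619, 0.764223), (dx/dtau, dy/dtau) = (0.686597, 0.202645); Gamma_xxx = -1.239183, Gamma_xxy = 0.353971, Gamma_xyy = -0.440953, Gamma_yxx = -2.068326, Gamma_yxy = 0.447180, Gamma_yyy = 1.725574; k1 = (0.686597, 0.202645, 0.503778, 0.779743)
  k2: at (x, y) = (0.316113, 0.779421), (dx/dtau, dy/dtau) = (0.724380, 0.261126); Gamma_xxx = -1.244998, Gamma_xxy = 0.346541, Gamma_xyy = -0.441826, Gamma_yxx = -1.986001, Gamma_yxy = 0.428477, Gamma_yyy = 1.710922; k2 = (0.724380, 0.261126, 0.552311, 0.763350)
  k3: at (x, y) = (0.318947, 0.783807), (dx/dtau, dy/dtau) = (0.728020, 0.259896); Gamma_xxx = -1.250296, Gamma_xxy = 0.349603, Gamma_xyy = -0.436939, Gamma_yxx = -1.972684, Gamma_yxy = 0.428663, Gamma_yyy = 1.714051; k3 = (0.728020, 0.259896, 0.559891, 0.767558)
  k4: at (x, y) = (0.373822, 0.803207), (dx/dtau, dy/dtau) = (0.770581, 0.317779); Gamma_xxx = -1.256919, Gamma_xxy = 0.341185, Gamma_xyy = -0.430692, Gamma_yxx = -1.879761, Gamma_yxy = 0.406048, Gamma_yyy = 1.704158; k4 = (0.770581, 0.317779, 0.622750, 0.745239)
  Y <- Y + (h/6)(k1 + 2k2 + 2k3 + k4): x = 0.3737, y = 0.8033, dx/dtau = 0.7704, dy/dtau = 0.3173


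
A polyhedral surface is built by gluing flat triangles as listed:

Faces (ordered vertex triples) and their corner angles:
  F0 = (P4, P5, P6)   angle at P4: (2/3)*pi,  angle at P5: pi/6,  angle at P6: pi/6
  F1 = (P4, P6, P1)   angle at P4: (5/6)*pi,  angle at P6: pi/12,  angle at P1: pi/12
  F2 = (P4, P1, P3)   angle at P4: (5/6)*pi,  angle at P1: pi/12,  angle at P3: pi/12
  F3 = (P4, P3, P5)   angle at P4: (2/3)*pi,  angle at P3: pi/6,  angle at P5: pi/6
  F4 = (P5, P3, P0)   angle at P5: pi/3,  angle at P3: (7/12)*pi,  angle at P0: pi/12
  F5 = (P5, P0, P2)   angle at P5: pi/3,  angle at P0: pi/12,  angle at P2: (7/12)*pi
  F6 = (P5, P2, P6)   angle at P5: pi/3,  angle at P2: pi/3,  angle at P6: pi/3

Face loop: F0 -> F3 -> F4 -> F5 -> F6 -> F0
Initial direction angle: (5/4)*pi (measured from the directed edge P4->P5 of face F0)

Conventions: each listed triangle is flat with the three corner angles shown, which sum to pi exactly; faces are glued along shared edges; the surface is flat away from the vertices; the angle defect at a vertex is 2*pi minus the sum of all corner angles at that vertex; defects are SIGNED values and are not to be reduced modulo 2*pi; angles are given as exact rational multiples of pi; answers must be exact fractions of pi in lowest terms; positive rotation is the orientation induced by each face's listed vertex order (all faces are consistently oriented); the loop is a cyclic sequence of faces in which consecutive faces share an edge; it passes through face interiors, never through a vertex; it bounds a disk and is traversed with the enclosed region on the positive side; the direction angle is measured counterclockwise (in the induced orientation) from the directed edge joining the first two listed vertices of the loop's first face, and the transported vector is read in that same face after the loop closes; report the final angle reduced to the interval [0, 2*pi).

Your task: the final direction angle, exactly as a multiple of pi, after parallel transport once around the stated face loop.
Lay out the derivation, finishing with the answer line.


enclosed vertex P5: corner angles sum to (4/3)*pi, defect = 2*pi - (4/3)*pi = (2/3)*pi
the rotation equals the total enclosed defect, so the final angle is initial + defects (mod 2*pi)
final angle = (5/4)*pi + (2/3)*pi = (23/12)*pi (mod 2*pi)

Answer: final direction angle = (23/12)*pi


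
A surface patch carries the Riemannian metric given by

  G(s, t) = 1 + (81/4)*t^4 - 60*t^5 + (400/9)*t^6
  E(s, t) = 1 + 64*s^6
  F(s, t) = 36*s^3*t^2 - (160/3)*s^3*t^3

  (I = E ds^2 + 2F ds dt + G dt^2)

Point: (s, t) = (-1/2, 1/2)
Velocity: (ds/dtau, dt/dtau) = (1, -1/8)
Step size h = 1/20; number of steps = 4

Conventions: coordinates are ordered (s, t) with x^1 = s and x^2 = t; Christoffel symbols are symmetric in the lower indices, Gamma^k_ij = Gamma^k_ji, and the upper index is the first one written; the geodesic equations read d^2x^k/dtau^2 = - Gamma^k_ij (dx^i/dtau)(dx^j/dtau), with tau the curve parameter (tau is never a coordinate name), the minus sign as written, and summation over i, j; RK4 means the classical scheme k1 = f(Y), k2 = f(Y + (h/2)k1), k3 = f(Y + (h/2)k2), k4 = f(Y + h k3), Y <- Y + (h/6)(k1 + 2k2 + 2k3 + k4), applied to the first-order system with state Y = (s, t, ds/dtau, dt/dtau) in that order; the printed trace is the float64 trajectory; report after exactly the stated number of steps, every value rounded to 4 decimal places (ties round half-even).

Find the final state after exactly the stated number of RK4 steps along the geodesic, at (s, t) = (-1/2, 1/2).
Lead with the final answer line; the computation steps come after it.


Answer: s = -0.2524, t = 0.4524, ds/dtau = 1.3738, dt/dtau = -0.3499

f(Y) = (ds/dtau, dt/dtau, -Gamma^s_ij Y'^i Y'^j, -Gamma^t_ij Y'^i Y'^j) with the Gammas evaluated at the stage position; h = 0.050000; intermediate values shown to 6 dp
step 0: s = -0.5000, t = 0.5000, ds/dtau = 1.0000, dt/dtau = -0.1250
step 1:
  k1: at (s, t) = (-0.500000, 0.500000), (ds/dtau, dt/dtau) = (1.000000, -0.125000); Gamma_sss = -2.877602, Gamma_sst = 0.000000, Gamma_stt = 0.239800, Gamma_tss = 0.839301, Gamma_tst = 0.000000, Gamma_ttt = -0.069942; k1 = (1.000000, -0.125000, 2.873855, -0.838208)
  k2: at (s, t) = (-0.475000, 0.496875), (ds/dtau, dt/dtau) = (1.071846, -0.145955); Gamma_sss = -2.549464, Gamma_sst = 0.000000, Gamma_stt = 0.219315, Gamma_tss = 0.871778, Gamma_tst = 0.000000, Gamma_ttt = -0.074994; k2 = (1.071846, -0.145955, 2.924291, -0.999949)
  k3: at (s, t) = (-0.473204, 0.496351), (ds/dtau, dt/dtau) = (1.073107, -0.149999); Gamma_sss = -2.524329, Gamma_sst = 0.000000, Gamma_stt = 0.216131, Gamma_tss = 0.873772, Gamma_tst = 0.000000, Gamma_ttt = -0.074812; k3 = (1.073107, -0.149999, 2.902051, -1.004517)
  k4: at (s, t) = (-0.446345, 0.492500), (ds/dtau, dt/dtau) = (1.145103, -0.175226); Gamma_sss = -2.134992, Gamma_sst = 0.000000, Gamma_stt = 0.186926, Gamma_tss = 0.885685, Gamma_tst = 0.000000, Gamma_ttt = -0.077545; k4 = (1.145103, -0.175226, 2.793790, -1.158982)
  Y <- Y + (h/6)(k1 + 2k2 + 2k3 + k4): s = -0.4464, t = 0.4926, ds/dtau = 1.1443, dt/dtau = -0.1751
step 2:
  k1: at (s, t) = (-0.446375, 0.492566), (ds/dtau, dt/dtau) = (1.144336, -0.175051); Gamma_sss = -2.135462, Gamma_sst = 0.000000, Gamma_stt = 0.187255, Gamma_tss = 0.885617, Gamma_tst = 0.000000, Gamma_ttt = -0.077658; k1 = (1.144336, -0.175051, 2.790660, -1.157341)
  k2: at (s, t) = (-0.417767, 0.488189), (ds/dtau, dt/dtau) = (1.214103, -0.203985); Gamma_sss = -1.710562, Gamma_sst = 0.000000, Gamma_stt = 0.152272, Gamma_tss = 0.870432, Gamma_tst = 0.000000, Gamma_ttt = -0.077485; k2 = (1.214103, -0.203985, 2.515109, -1.279832)
  k3: at (s, t) = (-0.416022, 0.487466), (ds/dtau, dt/dtau) = (1.207214, -0.207047); Gamma_sss = -1.684913, Gamma_sst = 0.000000, Gamma_stt = 0.148164, Gamma_tss = 0.868991, Gamma_tst = 0.000000, Gamma_ttt = -0.076415; k3 = (1.207214, -0.207047, 2.449183, -1.263161)
  k4: at (s, t) = (-0.386014, 0.482213), (ds/dtau, dt/dtau) = (1.266795, -0.238209); Gamma_sss = -1.264801, Gamma_sst = 0.000000, Gamma_stt = 0.109877, Gamma_tss = 0.821460, Gamma_tst = 0.000000, Gamma_ttt = -0.071363; k4 = (1.266795, -0.238209, 2.023481, -1.314206)
  Y <- Y + (h/6)(k1 + 2k2 + 2k3 + k4): s = -0.3859, t = 0.4823, ds/dtau = 1.2672, dt/dtau = -0.2380
step 3:
  k1: at (s, t) = (-0.385927, 0.482271), (ds/dtau, dt/dtau) = (1.267192, -0.238030); Gamma_sss = -1.263661, Gamma_sst = 0.000000, Gamma_stt = 0.110039, Gamma_tss = 0.821227, Gamma_tst = 0.000000, Gamma_ttt = -0.071512; k1 = (1.267192, -0.238030, 2.022921, -1.314655)
  k2: at (s, t) = (-0.354247, 0.476320), (ds/dtau, dt/dtau) = (1.317765, -0.270897); Gamma_sss = -0.880275, Gamma_sst = 0.000000, Gamma_stt = 0.073285, Gamma_tss = 0.743824, Gamma_tst = 0.000000, Gamma_ttt = -0.061925; k2 = (1.317765, -0.270897, 1.523225, -1.287109)
  k3: at (s, t) = (-0.352983, 0.475499), (ds/dtau, dt/dtau) = (1.305273, -0.270208); Gamma_sss = -0.866503, Gamma_sst = 0.000000, Gamma_stt = 0.070267, Gamma_tss = 0.740581, Gamma_tst = 0.000000, Gamma_ttt = -0.060056; k3 = (1.305273, -0.270208, 1.471163, -1.257371)
  k4: at (s, t) = (-0.320663, 0.468761), (ds/dtau, dt/dtau) = (1.340750, -0.300899); Gamma_sss = -0.560749, Gamma_sst = 0.000000, Gamma_stt = 0.039966, Gamma_tss = 0.642264, Gamma_tst = 0.000000, Gamma_ttt = -0.045776; k4 = (1.340750, -0.300899, 1.004391, -1.150397)
  Y <- Y + (h/6)(k1 + 2k2 + 2k3 + k4): s = -0.3205, t = 0.4688, ds/dtau = 1.3423, dt/dtau = -0.3010
step 4:
  k1: at (s, t) = (-0.320477, 0.468762), (ds/dtau, dt/dtau) = (1.342326, -0.300981); Gamma_sss = -0.559237, Gamma_sst = 0.000000, Gamma_stt = 0.039907, Gamma_tss = 0.641651, Gamma_tst = 0.000000, Gamma_ttt = -0.045788; k1 = (1.342326, -0.300981, 1.004041, -1.152004)
  k2: at (s, t) = (-0.286919, 0.461237), (ds/dtau, dt/dtau) = (1.367427, -0.329781); Gamma_sss = -0.331080, Gamma_sst = 0.000000, Gamma_stt = 0.017371, Gamma_tss = 0.531197, Gamma_tst = 0.000000, Gamma_ttt = -0.027870; k2 = (1.367427, -0.329781, 0.617182, -0.990232)
  k3: at (s, t) = (-0.286291, 0.460517), (ds/dtau, dt/dtau) = (1.357756, -0.325736); Gamma_sss = -0.327597, Gamma_sst = 0.000000, Gamma_stt = 0.016132, Gamma_tss = 0.529200, Gamma_tst = 0.000000, Gamma_ttt = -0.026060; k3 = (1.357756, -0.325736, 0.602214, -0.972816)
  k4: at (s, t) = (-0.252589, 0.452475), (ds/dtau, dt/dtau) = (1.372437, -0.349621); Gamma_sss = -0.178030, Gamma_sst = 0.000000, Gamma_stt = 0.002604, Gamma_tss = 0.419408, Gamma_tst = 0.000000, Gamma_ttt = -0.006134; k4 = (1.372437, -0.349621, 0.335016, -0.789240)
  Y <- Y + (h/6)(k1 + 2k2 + 2k3 + k4): s = -0.2524, t = 0.4524, ds/dtau = 1.3738, dt/dtau = -0.3499


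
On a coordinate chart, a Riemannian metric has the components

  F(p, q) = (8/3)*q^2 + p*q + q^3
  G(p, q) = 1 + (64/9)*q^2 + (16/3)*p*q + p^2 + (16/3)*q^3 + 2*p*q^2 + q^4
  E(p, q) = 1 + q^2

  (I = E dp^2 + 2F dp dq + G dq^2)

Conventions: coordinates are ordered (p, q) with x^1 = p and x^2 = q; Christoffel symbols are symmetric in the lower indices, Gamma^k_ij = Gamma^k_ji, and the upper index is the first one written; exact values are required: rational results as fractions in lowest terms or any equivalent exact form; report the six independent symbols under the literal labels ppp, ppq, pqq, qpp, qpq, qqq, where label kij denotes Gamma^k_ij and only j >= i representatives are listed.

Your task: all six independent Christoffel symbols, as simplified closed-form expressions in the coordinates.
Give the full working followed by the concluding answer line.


E = 1 + q^2; F = (8/3)*q^2 + p*q + q^3; G = 1 + (64/9)*q^2 + (16/3)*p*q + p^2 + (16/3)*q^3 + 2*p*q^2 + q^4
Gamma^k_ij = (1/2) g^{kl} (d_i g_jl + d_j g_il - d_l g_ij), with g^inv = (1/(EG-F^2)) [[G, -F], [-F, E]]
first partials: E_p = 0, E_q = 2*q, F_p = q, F_q = (16/3)*q + p + 3*q^2, G_p = (16/3)*q + 2*p + 2*q^2, G_q = (128/9)*q + (16/3)*p + 16*q^2 + 4*p*q + 4*q^3
D = EG - F^2 = 1 + (73/9)*q^2 + (16/3)*p*q + p^2 + (16/3)*q^3 + 2*p*q^2 + q^4
expanded: Gamma^p_pp = (G E_p - 2F F_p + F E_q)/(2D), Gamma^p_pq = (G E_q - F G_p)/(2D), Gamma^p_qq = (2G F_q - G G_p - F G_q)/(2D), Gamma^q_pp = (2E F_p - E E_q - F E_p)/(2D), Gamma^q_pq = (E G_p - F E_q)/(2D), Gamma^q_qq = (E G_q - 2F F_q + F G_p)/(2D); substitute and cancel common factors

Answer: Gamma_ppp = 0, Gamma_ppq = 9*q/(9*p^2 + 18*p*q^2 + 48*p*q + 9*q^4 + 48*q^3 + 73*q^2 + 9), Gamma_pqq = (18*q^2 + 24*q)/(9*p^2 + 18*p*q^2 + 48*p*q + 9*q^4 + 48*q^3 + 73*q^2 + 9), Gamma_qpp = 0, Gamma_qpq = (9*p + 9*q^2 + 24*q)/(9*p^2 + 18*p*q^2 + 48*p*q + 9*q^4 + 48*q^3 + 73*q^2 + 9), Gamma_qqq = (18*p*q + 24*p + 18*q^3 + 72*q^2 + 64*q)/(9*p^2 + 18*p*q^2 + 48*p*q + 9*q^4 + 48*q^3 + 73*q^2 + 9)


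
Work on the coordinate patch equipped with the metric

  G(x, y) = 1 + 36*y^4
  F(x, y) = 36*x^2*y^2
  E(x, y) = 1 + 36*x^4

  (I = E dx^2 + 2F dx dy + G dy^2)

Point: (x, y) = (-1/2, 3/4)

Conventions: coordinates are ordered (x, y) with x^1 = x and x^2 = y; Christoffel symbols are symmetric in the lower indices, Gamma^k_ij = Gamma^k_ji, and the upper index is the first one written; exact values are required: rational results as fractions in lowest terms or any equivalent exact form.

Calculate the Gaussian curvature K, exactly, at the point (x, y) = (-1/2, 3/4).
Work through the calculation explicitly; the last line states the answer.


E = 13/4, F = 81/16, G = 793/64, EG - F^2 = 937/64 at the point
E_x = -18, E_y = 0, F_x = -81/4, F_y = 27/2, G_x = 0, G_y = 243/4
E_yy = 0, F_xy = -54, G_xx = 0
K follows from Brioschi's formula, (det M1 - det M2)/(EG - F^2)^2.
M1 = [[-E_yy/2 + F_xy - G_xx/2, E_x/2, F_x - E_y/2], [F_y - G_x/2, E, F], [G_y/2, F, G]] = [[-54, -9, -81/4], [27/2, 13/4, 81/16], [243/8, 81/16, 793/64]]; det M1 = -54
M2 = [[0, E_y/2, G_x/2], [E_y/2, E, F], [G_x/2, F, G]] = [[0, 0, 0], [0, 13/4, 81/16], [0, 81/16, 793/64]]; det M2 = 0
det M1 - det M2 = -54; K = -54 / (937/64)^2 = -221184/877969

Answer: K = -221184/877969


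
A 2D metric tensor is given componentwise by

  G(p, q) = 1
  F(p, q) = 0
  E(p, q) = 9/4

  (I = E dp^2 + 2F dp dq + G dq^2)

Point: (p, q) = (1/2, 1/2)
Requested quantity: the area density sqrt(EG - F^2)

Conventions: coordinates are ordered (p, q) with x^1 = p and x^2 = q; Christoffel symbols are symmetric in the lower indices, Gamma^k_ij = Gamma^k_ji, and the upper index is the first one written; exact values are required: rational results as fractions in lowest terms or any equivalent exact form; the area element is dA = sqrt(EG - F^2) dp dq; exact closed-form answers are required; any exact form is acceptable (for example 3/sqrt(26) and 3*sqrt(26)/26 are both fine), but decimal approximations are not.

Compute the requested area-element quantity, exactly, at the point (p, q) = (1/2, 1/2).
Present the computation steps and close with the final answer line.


E = 9/4, F = 0, G = 1; EG - F^2 = 9/4

Answer: sqrt(EG - F^2) = 3/2


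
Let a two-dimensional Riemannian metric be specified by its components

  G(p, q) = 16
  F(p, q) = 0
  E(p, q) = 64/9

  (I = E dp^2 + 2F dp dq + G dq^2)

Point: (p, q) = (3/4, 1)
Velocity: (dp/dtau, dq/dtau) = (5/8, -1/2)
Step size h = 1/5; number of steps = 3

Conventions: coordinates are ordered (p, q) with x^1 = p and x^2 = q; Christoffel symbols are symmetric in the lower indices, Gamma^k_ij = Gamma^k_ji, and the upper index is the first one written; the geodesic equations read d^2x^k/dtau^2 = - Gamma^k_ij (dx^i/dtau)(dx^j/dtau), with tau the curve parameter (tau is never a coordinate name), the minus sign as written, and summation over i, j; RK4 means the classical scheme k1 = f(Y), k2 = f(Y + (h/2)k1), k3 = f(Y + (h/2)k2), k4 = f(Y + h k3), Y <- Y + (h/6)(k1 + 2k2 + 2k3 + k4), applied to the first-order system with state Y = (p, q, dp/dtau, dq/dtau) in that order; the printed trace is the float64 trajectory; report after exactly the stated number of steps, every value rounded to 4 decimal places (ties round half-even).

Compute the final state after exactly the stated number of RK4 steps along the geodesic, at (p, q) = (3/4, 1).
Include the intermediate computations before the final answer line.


f(Y) = (dp/dtau, dq/dtau, -Gamma^p_ij Y'^i Y'^j, -Gamma^q_ij Y'^i Y'^j) with the Gammas evaluated at the stage position; h = 0.200000; intermediate values shown to 6 dp
step 0: p = 0.7500, q = 1.0000, dp/dtau = 0.6250, dq/dtau = -0.5000
step 1:
  k1: at (p, q) = (0.750000, 1.000000), (dp/dtau, dq/dtau) = (0.625000, -0.500000); Gamma_ppp = 0.000000, Gamma_ppq = 0.000000, Gamma_pqq = 0.000000, Gamma_qpp = 0.000000, Gamma_qpq = 0.000000, Gamma_qqq = 0.000000; k1 = (0.625000, -0.500000, 0.000000, 0.000000)
  k2: at (p, q) = (0.812500, 0.950000), (dp/dtau, dq/dtau) = (0.625000, -0.500000); Gamma_ppp = 0.000000, Gamma_ppq = 0.000000, Gamma_pqq = 0.000000, Gamma_qpp = 0.000000, Gamma_qpq = 0.000000, Gamma_qqq = 0.000000; k2 = (0.625000, -0.500000, 0.000000, 0.000000)
  k3: at (p, q) = (0.812500, 0.950000), (dp/dtau, dq/dtau) = (0.625000, -0.500000); Gamma_ppp = 0.000000, Gamma_ppq = 0.000000, Gamma_pqq = 0.000000, Gamma_qpp = 0.000000, Gamma_qpq = 0.000000, Gamma_qqq = 0.000000; k3 = (0.625000, -0.500000, 0.000000, 0.000000)
  k4: at (p, q) = (0.875000, 0.900000), (dp/dtau, dq/dtau) = (0.625000, -0.500000); Gamma_ppp = 0.000000, Gamma_ppq = 0.000000, Gamma_pqq = 0.000000, Gamma_qpp = 0.000000, Gamma_qpq = 0.000000, Gamma_qqq = 0.000000; k4 = (0.625000, -0.500000, 0.000000, 0.000000)
  Y <- Y + (h/6)(k1 + 2k2 + 2k3 + k4): p = 0.8750, q = 0.9000, dp/dtau = 0.6250, dq/dtau = -0.5000
step 2:
  k1: at (p, q) = (0.875000, 0.900000), (dp/dtau, dq/dtau) = (0.625000, -0.500000); Gamma_ppp = 0.000000, Gamma_ppq = 0.000000, Gamma_pqq = 0.000000, Gamma_qpp = 0.000000, Gamma_qpq = 0.000000, Gamma_qqq = 0.000000; k1 = (0.625000, -0.500000, 0.000000, 0.000000)
  k2: at (p, q) = (0.937500, 0.850000), (dp/dtau, dq/dtau) = (0.625000, -0.500000); Gamma_ppp = 0.000000, Gamma_ppq = 0.000000, Gamma_pqq = 0.000000, Gamma_qpp = 0.000000, Gamma_qpq = 0.000000, Gamma_qqq = 0.000000; k2 = (0.625000, -0.500000, 0.000000, 0.000000)
  k3: at (p, q) = (0.937500, 0.850000), (dp/dtau, dq/dtau) = (0.625000, -0.500000); Gamma_ppp = 0.000000, Gamma_ppq = 0.000000, Gamma_pqq = 0.000000, Gamma_qpp = 0.000000, Gamma_qpq = 0.000000, Gamma_qqq = 0.000000; k3 = (0.625000, -0.500000, 0.000000, 0.000000)
  k4: at (p, q) = (1.000000, 0.800000), (dp/dtau, dq/dtau) = (0.625000, -0.500000); Gamma_ppp = 0.000000, Gamma_ppq = 0.000000, Gamma_pqq = 0.000000, Gamma_qpp = 0.000000, Gamma_qpq = 0.000000, Gamma_qqq = 0.000000; k4 = (0.625000, -0.500000, 0.000000, 0.000000)
  Y <- Y + (h/6)(k1 + 2k2 + 2k3 + k4): p = 1.0000, q = 0.8000, dp/dtau = 0.6250, dq/dtau = -0.5000
step 3:
  k1: at (p, q) = (1.000000, 0.800000), (dp/dtau, dq/dtau) = (0.625000, -0.500000); Gamma_ppp = 0.000000, Gamma_ppq = 0.000000, Gamma_pqq = 0.000000, Gamma_qpp = 0.000000, Gamma_qpq = 0.000000, Gamma_qqq = 0.000000; k1 = (0.625000, -0.500000, 0.000000, 0.000000)
  k2: at (p, q) = (1.062500, 0.750000), (dp/dtau, dq/dtau) = (0.625000, -0.500000); Gamma_ppp = 0.000000, Gamma_ppq = 0.000000, Gamma_pqq = 0.000000, Gamma_qpp = 0.000000, Gamma_qpq = 0.000000, Gamma_qqq = 0.000000; k2 = (0.625000, -0.500000, 0.000000, 0.000000)
  k3: at (p, q) = (1.062500, 0.750000), (dp/dtau, dq/dtau) = (0.625000, -0.500000); Gamma_ppp = 0.000000, Gamma_ppq = 0.000000, Gamma_pqq = 0.000000, Gamma_qpp = 0.000000, Gamma_qpq = 0.000000, Gamma_qqq = 0.000000; k3 = (0.625000, -0.500000, 0.000000, 0.000000)
  k4: at (p, q) = (1.125000, 0.700000), (dp/dtau, dq/dtau) = (0.625000, -0.500000); Gamma_ppp = 0.000000, Gamma_ppq = 0.000000, Gamma_pqq = 0.000000, Gamma_qpp = 0.000000, Gamma_qpq = 0.000000, Gamma_qqq = 0.000000; k4 = (0.625000, -0.500000, 0.000000, 0.000000)
  Y <- Y + (h/6)(k1 + 2k2 + 2k3 + k4): p = 1.1250, q = 0.7000, dp/dtau = 0.6250, dq/dtau = -0.5000

Answer: p = 1.1250, q = 0.7000, dp/dtau = 0.6250, dq/dtau = -0.5000


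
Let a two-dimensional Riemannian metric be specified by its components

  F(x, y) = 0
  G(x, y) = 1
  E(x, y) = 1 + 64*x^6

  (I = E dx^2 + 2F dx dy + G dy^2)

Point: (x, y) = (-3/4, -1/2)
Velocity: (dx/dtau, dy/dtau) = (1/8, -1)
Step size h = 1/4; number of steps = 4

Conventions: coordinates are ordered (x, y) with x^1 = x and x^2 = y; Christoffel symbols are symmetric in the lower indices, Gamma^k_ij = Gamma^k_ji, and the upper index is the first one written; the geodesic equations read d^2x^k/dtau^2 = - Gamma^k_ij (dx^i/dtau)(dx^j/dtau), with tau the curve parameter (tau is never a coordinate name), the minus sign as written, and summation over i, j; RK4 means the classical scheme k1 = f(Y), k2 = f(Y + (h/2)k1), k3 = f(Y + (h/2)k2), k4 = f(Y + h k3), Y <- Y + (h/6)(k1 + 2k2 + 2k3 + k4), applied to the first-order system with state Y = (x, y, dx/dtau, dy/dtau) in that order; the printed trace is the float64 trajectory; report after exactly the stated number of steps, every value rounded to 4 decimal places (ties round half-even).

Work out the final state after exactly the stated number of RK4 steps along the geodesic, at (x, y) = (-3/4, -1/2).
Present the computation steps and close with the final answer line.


f(Y) = (dx/dtau, dy/dtau, -Gamma^x_ij Y'^i Y'^j, -Gamma^y_ij Y'^i Y'^j) with the Gammas evaluated at the stage position; h = 0.250000; intermediate values shown to 6 dp
step 0: x = -0.7500, y = -0.5000, dx/dtau = 0.1250, dy/dtau = -1.0000
step 1:
  k1: at (x, y) = (-0.750000, -0.500000), (dx/dtau, dy/dtau) = (0.125000, -1.000000); Gamma_xxx = -3.677175, Gamma_xxy = 0.000000, Gamma_xyy = 0.000000, Gamma_yxx = 0.000000, Gamma_yxy = 0.000000, Gamma_yyy = 0.000000; k1 = (0.125000, -1.000000, 0.057456, 0.000000)
  k2: at (x, y) = (-0.734375, -0.625000), (dx/dtau, dy/dtau) = (0.132182, -1.000000); Gamma_xxx = -3.715043, Gamma_xxy = 0.000000, Gamma_xyy = 0.000000, Gamma_yxx = 0.000000, Gamma_yxy = 0.000000, Gamma_yyy = 0.000000; k2 = (0.132182, -1.000000, 0.064910, 0.000000)
  k3: at (x, y) = (-0.733477, -0.625000), (dx/dtau, dy/dtau) = (0.133114, -1.000000); Gamma_xxx = -3.717109, Gamma_xxy = 0.000000, Gamma_xyy = 0.000000, Gamma_yxx = 0.000000, Gamma_yxy = 0.000000, Gamma_yyy = 0.000000; k3 = (0.133114, -1.000000, 0.065864, 0.000000)
  k4: at (x, y) = (-0.716722, -0.750000), (dx/dtau, dy/dtau) = (0.141466, -1.000000); Gamma_xxx = -3.753105, Gamma_xxy = 0.000000, Gamma_xyy = 0.000000, Gamma_yxx = 0.000000, Gamma_yxy = 0.000000, Gamma_yyy = 0.000000; k4 = (0.141466, -1.000000, 0.075110, 0.000000)
  Y <- Y + (h/6)(k1 + 2k2 + 2k3 + k4): x = -0.7168, y = -0.7500, dx/dtau = 0.1414, dy/dtau = -1.0000
step 2:
  k1: at (x, y) = (-0.716789, -0.750000), (dx/dtau, dy/dtau) = (0.141421, -1.000000); Gamma_xxx = -3.752970, Gamma_xxy = 0.000000, Gamma_xyy = 0.000000, Gamma_yxx = 0.000000, Gamma_yxy = 0.000000, Gamma_yyy = 0.000000; k1 = (0.141421, -1.000000, 0.075059, 0.000000)
  k2: at (x, y) = (-0.699112, -0.875000), (dx/dtau, dy/dtau) = (0.150804, -1.000000); Gamma_xxx = -3.784672, Gamma_xxy = 0.000000, Gamma_xyy = 0.000000, Gamma_yxx = 0.000000, Gamma_yxy = 0.000000, Gamma_yyy = 0.000000; k2 = (0.150804, -1.000000, 0.086070, 0.000000)
  k3: at (x, y) = (-0.697939, -0.875000), (dx/dtau, dy/dtau) = (0.152180, -1.000000); Gamma_xxx = -3.786507, Gamma_xxy = 0.000000, Gamma_xyy = 0.000000, Gamma_yxx = 0.000000, Gamma_yxy = 0.000000, Gamma_yyy = 0.000000; k3 = (0.152180, -1.000000, 0.087691, 0.000000)
  k4: at (x, y) = (-0.678744, -1.000000), (dx/dtau, dy/dtau) = (0.163344, -1.000000); Gamma_xxx = -3.810931, Gamma_xxy = 0.000000, Gamma_xyy = 0.000000, Gamma_yxx = 0.000000, Gamma_yxy = 0.000000, Gamma_yyy = 0.000000; k4 = (0.163344, -1.000000, 0.101681, 0.000000)
  Y <- Y + (h/6)(k1 + 2k2 + 2k3 + k4): x = -0.6788, y = -1.0000, dx/dtau = 0.1633, dy/dtau = -1.0000
step 3:
  k1: at (x, y) = (-0.678842, -1.000000), (dx/dtau, dy/dtau) = (0.163266, -1.000000); Gamma_xxx = -3.810836, Gamma_xxy = 0.000000, Gamma_xyy = 0.000000, Gamma_yxx = 0.000000, Gamma_yxy = 0.000000, Gamma_yyy = 0.000000; k1 = (0.163266, -1.000000, 0.101580, 0.000000)
  k2: at (x, y) = (-0.658434, -1.125000), (dx/dtau, dy/dtau) = (0.175963, -1.000000); Gamma_xxx = -3.823156, Gamma_xxy = 0.000000, Gamma_xyy = 0.000000, Gamma_yxx = 0.000000, Gamma_yxy = 0.000000, Gamma_yyy = 0.000000; k2 = (0.175963, -1.000000, 0.118377, 0.000000)
  k3: at (x, y) = (-0.656847, -1.125000), (dx/dtau, dy/dtau) = (0.178063, -1.000000); Gamma_xxx = -3.823421, Gamma_xxy = 0.000000, Gamma_xyy = 0.000000, Gamma_yxx = 0.000000, Gamma_yxy = 0.000000, Gamma_yyy = 0.000000; k3 = (0.178063, -1.000000, 0.121227, 0.000000)
  k4: at (x, y) = (-0.634326, -1.250000), (dx/dtau, dy/dtau) = (0.193572, -1.000000); Gamma_xxx = -3.814509, Gamma_xxy = 0.000000, Gamma_xyy = 0.000000, Gamma_yxx = 0.000000, Gamma_yxy = 0.000000, Gamma_yyy = 0.000000; k4 = (0.193572, -1.000000, 0.142931, 0.000000)
  Y <- Y + (h/6)(k1 + 2k2 + 2k3 + k4): x = -0.6345, y = -1.2500, dx/dtau = 0.1934, dy/dtau = -1.0000
step 4:
  k1: at (x, y) = (-0.634472, -1.250000), (dx/dtau, dy/dtau) = (0.193421, -1.000000); Gamma_xxx = -3.814649, Gamma_xxy = 0.000000, Gamma_xyy = 0.000000, Gamma_yxx = 0.000000, Gamma_yxy = 0.000000, Gamma_yyy = 0.000000; k1 = (0.193421, -1.000000, 0.142712, 0.000000)
  k2: at (x, y) = (-0.610294, -1.375000), (dx/dtau, dy/dtau) = (0.211260, -1.000000); Gamma_xxx = -3.774305, Gamma_xxy = 0.000000, Gamma_xyy = 0.000000, Gamma_yxx = 0.000000, Gamma_yxy = 0.000000, Gamma_yyy = 0.000000; k2 = (0.211260, -1.000000, 0.168449, 0.000000)
  k3: at (x, y) = (-0.608064, -1.375000), (dx/dtau, dy/dtau) = (0.214477, -1.000000); Gamma_xxx = -3.768714, Gamma_xxy = 0.000000, Gamma_xyy = 0.000000, Gamma_yxx = 0.000000, Gamma_yxy = 0.000000, Gamma_yyy = 0.000000; k3 = (0.214477, -1.000000, 0.173362, 0.000000)
  k4: at (x, y) = (-0.580852, -1.500000), (dx/dtau, dy/dtau) = (0.236761, -1.000000); Gamma_xxx = -3.671219, Gamma_xxy = 0.000000, Gamma_xyy = 0.000000, Gamma_yxx = 0.000000, Gamma_yxy = 0.000000, Gamma_yyy = 0.000000; k4 = (0.236761, -1.000000, 0.205793, 0.000000)
  Y <- Y + (h/6)(k1 + 2k2 + 2k3 + k4): x = -0.5811, y = -1.5000, dx/dtau = 0.2364, dy/dtau = -1.0000

Answer: x = -0.5811, y = -1.5000, dx/dtau = 0.2364, dy/dtau = -1.0000


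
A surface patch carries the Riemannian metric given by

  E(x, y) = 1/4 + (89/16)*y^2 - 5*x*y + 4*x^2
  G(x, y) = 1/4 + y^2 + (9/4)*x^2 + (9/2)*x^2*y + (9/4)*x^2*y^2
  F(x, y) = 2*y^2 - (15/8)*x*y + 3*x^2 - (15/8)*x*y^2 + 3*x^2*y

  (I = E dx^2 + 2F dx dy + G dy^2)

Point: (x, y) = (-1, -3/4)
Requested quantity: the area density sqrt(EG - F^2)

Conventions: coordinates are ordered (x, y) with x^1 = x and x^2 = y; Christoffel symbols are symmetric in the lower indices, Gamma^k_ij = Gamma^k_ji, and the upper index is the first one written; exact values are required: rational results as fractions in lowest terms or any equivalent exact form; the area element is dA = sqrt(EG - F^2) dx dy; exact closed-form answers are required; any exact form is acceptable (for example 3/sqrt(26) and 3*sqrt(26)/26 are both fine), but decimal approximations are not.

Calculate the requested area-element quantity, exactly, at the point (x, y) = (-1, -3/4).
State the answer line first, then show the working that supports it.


Answer: sqrt(EG - F^2) = sqrt(4661)/64

E = 929/256, F = 195/128, G = 61/64; EG - F^2 = 4661/4096


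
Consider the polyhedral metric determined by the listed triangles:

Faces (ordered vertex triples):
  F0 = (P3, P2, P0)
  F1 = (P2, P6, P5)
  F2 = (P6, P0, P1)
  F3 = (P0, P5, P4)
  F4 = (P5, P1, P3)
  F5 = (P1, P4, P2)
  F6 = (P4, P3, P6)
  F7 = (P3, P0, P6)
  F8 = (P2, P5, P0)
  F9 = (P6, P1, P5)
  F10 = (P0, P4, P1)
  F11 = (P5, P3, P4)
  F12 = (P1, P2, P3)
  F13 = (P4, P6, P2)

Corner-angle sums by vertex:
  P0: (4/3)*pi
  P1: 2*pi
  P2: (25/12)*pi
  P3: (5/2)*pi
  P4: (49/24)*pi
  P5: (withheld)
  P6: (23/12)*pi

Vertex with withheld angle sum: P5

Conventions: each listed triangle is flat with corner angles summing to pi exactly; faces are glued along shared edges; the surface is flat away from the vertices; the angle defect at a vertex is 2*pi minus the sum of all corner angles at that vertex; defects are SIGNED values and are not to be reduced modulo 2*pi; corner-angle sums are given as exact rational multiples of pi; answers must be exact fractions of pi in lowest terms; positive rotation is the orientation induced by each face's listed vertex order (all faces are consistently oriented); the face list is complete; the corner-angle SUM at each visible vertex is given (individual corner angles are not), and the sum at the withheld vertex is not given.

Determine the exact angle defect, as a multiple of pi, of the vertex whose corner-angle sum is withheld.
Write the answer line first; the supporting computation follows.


Answer: defect(P5) = -pi/8

V = 7, E = 21, F = 14; chi = V - E + F = 0
Gauss-Bonnet: total defect = 2*pi*chi = 0; visible defects sum to pi/8


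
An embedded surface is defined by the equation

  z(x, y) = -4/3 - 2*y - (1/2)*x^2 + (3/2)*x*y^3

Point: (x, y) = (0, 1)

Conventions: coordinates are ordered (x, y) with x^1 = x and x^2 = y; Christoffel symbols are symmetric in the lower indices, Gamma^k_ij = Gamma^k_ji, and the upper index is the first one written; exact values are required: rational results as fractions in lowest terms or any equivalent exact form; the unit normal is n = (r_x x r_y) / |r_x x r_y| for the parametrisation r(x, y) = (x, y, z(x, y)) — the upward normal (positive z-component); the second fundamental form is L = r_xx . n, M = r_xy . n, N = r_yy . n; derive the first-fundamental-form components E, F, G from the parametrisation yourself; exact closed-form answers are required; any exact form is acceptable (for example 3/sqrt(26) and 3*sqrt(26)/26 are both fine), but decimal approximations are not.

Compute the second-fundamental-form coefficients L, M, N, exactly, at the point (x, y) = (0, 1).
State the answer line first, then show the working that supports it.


Answer: L = -2*sqrt(29)/29, M = 9*sqrt(29)/29, N = 0

z_x = 3/2, z_y = -2, z_xx = -1, z_xy = 9/2, z_yy = 0
E = 13/4, F = -3, G = 5; answer radicand W^2 = 29/4
unnormalised second-form numerators: l = -1, m = 9/2, n = 0; L = l/sqrt(29/4), and similarly M = m/sqrt(W^2), N = n/sqrt(W^2)


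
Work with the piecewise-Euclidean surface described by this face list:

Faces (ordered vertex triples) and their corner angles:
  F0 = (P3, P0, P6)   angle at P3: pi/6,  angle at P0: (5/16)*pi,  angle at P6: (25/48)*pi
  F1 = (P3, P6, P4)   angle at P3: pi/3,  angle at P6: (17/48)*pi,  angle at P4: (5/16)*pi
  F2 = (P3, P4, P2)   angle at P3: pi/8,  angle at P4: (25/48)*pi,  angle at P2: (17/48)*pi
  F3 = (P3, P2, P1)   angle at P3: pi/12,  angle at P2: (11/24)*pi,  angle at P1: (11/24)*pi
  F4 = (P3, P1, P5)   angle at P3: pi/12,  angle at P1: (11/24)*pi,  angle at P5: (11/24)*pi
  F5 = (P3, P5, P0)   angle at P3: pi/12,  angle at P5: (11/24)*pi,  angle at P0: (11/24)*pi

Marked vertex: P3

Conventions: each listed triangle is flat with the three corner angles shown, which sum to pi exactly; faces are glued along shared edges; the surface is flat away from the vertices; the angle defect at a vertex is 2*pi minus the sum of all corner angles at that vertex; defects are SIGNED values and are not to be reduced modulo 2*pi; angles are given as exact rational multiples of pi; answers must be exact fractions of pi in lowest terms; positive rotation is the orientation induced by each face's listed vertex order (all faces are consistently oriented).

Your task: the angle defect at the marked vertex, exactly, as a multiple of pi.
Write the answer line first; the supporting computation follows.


Answer: defect(P3) = (9/8)*pi

Sum of corner angles at P3: (7/8)*pi
defect = 2*pi - (7/8)*pi


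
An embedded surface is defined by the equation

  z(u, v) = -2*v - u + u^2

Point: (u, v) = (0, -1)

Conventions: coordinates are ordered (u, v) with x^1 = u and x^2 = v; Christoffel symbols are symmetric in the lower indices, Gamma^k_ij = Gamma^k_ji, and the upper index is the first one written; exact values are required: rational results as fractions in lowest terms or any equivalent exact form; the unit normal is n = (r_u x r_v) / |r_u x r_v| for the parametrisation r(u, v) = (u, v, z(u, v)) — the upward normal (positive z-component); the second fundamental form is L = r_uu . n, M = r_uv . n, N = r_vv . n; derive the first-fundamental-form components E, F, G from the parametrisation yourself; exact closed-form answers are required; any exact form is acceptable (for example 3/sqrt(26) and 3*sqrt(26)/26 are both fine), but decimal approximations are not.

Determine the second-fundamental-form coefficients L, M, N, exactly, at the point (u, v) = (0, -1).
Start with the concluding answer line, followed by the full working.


Answer: L = sqrt(6)/3, M = 0, N = 0

z_u = -1, z_v = -2, z_uu = 2, z_uv = 0, z_vv = 0
E = 2, F = 2, G = 5; answer radicand W^2 = 6
unnormalised second-form numerators: l = 2, m = 0, n = 0; L = l/sqrt(6), and similarly M = m/sqrt(W^2), N = n/sqrt(W^2)


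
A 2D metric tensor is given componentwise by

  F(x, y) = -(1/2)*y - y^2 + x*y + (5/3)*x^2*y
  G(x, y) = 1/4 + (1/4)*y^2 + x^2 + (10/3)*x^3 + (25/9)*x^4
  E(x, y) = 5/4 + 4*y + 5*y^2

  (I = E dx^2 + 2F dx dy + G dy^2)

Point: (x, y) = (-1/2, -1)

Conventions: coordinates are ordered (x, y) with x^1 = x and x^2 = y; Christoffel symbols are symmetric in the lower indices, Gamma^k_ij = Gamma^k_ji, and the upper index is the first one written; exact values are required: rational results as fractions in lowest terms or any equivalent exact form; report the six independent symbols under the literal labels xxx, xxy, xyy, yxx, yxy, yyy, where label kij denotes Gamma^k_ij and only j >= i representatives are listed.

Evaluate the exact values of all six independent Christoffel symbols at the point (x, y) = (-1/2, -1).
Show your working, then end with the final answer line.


E = 9/4, F = -5/12, G = 73/144 at the point
E_x = 0, E_y = -6, F_x = 2/3, F_y = 17/12, G_x = 1/9, G_y = -1/2
EG - F^2 = 557/576;  g^inv = (576/557) * [[73/144, 5/12], [5/12, 9/4]]
first-kind symbols [ij,l] = (1/2)(d_i g_jl + d_j g_il - d_l g_ij): [xx,x] = E_x/2 = 0, [xx,y] = F_x - E_y/2 = 11/3, [xy,x] = E_y/2 = -3, [xy,y] = G_x/2 = 1/18, [yy,x] = F_y - G_x/2 = 49/36, [yy,y] = G_y/2 = -1/4
Gamma^x_ij = (G*[ij,x] - F*[ij,y])/(EG - F^2), Gamma^y_ij = (E*[ij,y] - F*[ij,x])/(EG - F^2)

Answer: Gamma_xxx = 880/557, Gamma_xxy = -2588/1671, Gamma_xyy = 3037/5013, Gamma_yxx = 4752/557, Gamma_yxy = -648/557, Gamma_yyy = 8/1671


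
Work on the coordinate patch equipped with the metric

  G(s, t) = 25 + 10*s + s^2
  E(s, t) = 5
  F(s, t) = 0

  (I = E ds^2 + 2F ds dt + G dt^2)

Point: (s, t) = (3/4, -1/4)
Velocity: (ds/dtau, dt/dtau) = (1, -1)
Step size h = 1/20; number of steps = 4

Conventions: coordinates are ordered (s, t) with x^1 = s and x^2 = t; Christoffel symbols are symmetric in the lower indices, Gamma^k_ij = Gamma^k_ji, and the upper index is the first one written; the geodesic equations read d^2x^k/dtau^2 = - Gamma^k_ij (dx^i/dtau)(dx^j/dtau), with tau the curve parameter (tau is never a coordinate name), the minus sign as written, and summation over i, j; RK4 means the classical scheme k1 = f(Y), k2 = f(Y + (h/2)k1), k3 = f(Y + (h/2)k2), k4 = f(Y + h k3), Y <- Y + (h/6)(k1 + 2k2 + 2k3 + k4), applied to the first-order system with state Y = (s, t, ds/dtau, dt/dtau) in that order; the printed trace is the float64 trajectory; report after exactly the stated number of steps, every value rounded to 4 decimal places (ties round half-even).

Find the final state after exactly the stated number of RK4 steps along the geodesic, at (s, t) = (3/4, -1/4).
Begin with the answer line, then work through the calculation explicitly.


Answer: s = 0.9722, t = -0.4428, ds/dtau = 1.2177, dt/dtau = -0.9270

f(Y) = (ds/dtau, dt/dtau, -Gamma^s_ij Y'^i Y'^j, -Gamma^t_ij Y'^i Y'^j) with the Gammas evaluated at the stage position; h = 0.050000; intermediate values shown to 6 dp
step 0: s = 0.7500, t = -0.2500, ds/dtau = 1.0000, dt/dtau = -1.0000
step 1:
  k1: at (s, t) = (0.750000, -0.250000), (ds/dtau, dt/dtau) = (1.000000, -1.000000); Gamma_sss = 0.000000, Gamma_sst = 0.000000, Gamma_stt = -1.150000, Gamma_tss = 0.000000, Gamma_tst = 0.173913, Gamma_ttt = 0.000000; k1 = (1.000000, -1.000000, 1.150000, 0.347826)
  k2: at (s, t) = (0.775000, -0.275000), (ds/dtau, dt/dtau) = (1.028750, -0.991304); Gamma_sss = 0.000000, Gamma_sst = 0.000000, Gamma_stt = -1.155000, Gamma_tss = 0.000000, Gamma_tst = 0.173160, Gamma_ttt = 0.000000; k2 = (1.028750, -0.991304, 1.135000, 0.353179)
  k3: at (s, t) = (0.775719, -0.274783), (ds/dtau, dt/dtau) = (1.028375, -0.991171); Gamma_sss = 0.000000, Gamma_sst = 0.000000, Gamma_stt = -1.155144, Gamma_tss = 0.000000, Gamma_tst = 0.173139, Gamma_ttt = 0.000000; k3 = (1.028375, -0.991171, 1.134835, 0.352959)
  k4: at (s, t) = (0.801419, -0.299559), (ds/dtau, dt/dtau) = (1.056742, -0.982352); Gamma_sss = 0.000000, Gamma_sst = 0.000000, Gamma_stt = -1.160284, Gamma_tss = 0.000000, Gamma_tst = 0.172372, Gamma_ttt = 0.000000; k4 = (1.056742, -0.982352, 1.119692, 0.357875)
  Y <- Y + (h/6)(k1 + 2k2 + 2k3 + k4): s = 0.8014, t = -0.2996, ds/dtau = 1.0567, dt/dtau = -0.9824
step 2:
  k1: at (s, t) = (0.801425, -0.299561), (ds/dtau, dt/dtau) = (1.056745, -0.982350); Gamma_sss = 0.000000, Gamma_sst = 0.000000, Gamma_stt = -1.160285, Gamma_tss = 0.000000, Gamma_tst = 0.172371, Gamma_ttt = 0.000000; k1 = (1.056745, -0.982350, 1.119689, 0.357875)
  k2: at (s, t) = (0.827844, -0.324120), (ds/dtau, dt/dtau) = (1.084737, -0.973403); Gamma_sss = 0.000000, Gamma_sst = 0.000000, Gamma_stt = -1.165569, Gamma_tss = 0.000000, Gamma_tst = 0.171590, Gamma_ttt = 0.000000; k2 = (1.084737, -0.973403, 1.104393, 0.362359)
  k3: at (s, t) = (0.828543, -0.323896), (ds/dtau, dt/dtau) = (1.084355, -0.973291); Gamma_sss = 0.000000, Gamma_sst = 0.000000, Gamma_stt = -1.165709, Gamma_tss = 0.000000, Gamma_tst = 0.171569, Gamma_ttt = 0.000000; k3 = (1.084355, -0.973291, 1.104271, 0.362146)
  k4: at (s, t) = (0.855643, -0.348225), (ds/dtau, dt/dtau) = (1.111958, -0.964243); Gamma_sss = 0.000000, Gamma_sst = 0.000000, Gamma_stt = -1.171129, Gamma_tss = 0.000000, Gamma_tst = 0.170775, Gamma_ttt = 0.000000; k4 = (1.111958, -0.964243, 1.088874, 0.366210)
  Y <- Y + (h/6)(k1 + 2k2 + 2k3 + k4): s = 0.8556, t = -0.3482, ds/dtau = 1.1120, dt/dtau = -0.9642
step 3:
  k1: at (s, t) = (0.855649, -0.348227), (ds/dtau, dt/dtau) = (1.111960, -0.964241); Gamma_sss = 0.000000, Gamma_sst = 0.000000, Gamma_stt = -1.171130, Gamma_tss = 0.000000, Gamma_tst = 0.170775, Gamma_ttt = 0.000000; k1 = (1.111960, -0.964241, 1.088871, 0.366210)
  k2: at (s, t) = (0.883448, -0.372333), (ds/dtau, dt/dtau) = (1.139182, -0.955086); Gamma_sss = 0.000000, Gamma_sst = 0.000000, Gamma_stt = -1.176690, Gamma_tss = 0.000000, Gamma_tst = 0.169968, Gamma_ttt = 0.000000; k2 = (1.139182, -0.955086, 1.073363, 0.369857)
  k3: at (s, t) = (0.884129, -0.372105), (ds/dtau, dt/dtau) = (1.138795, -0.954995); Gamma_sss = 0.000000, Gamma_sst = 0.000000, Gamma_stt = -1.176826, Gamma_tss = 0.000000, Gamma_tst = 0.169949, Gamma_ttt = 0.000000; k3 = (1.138795, -0.954995, 1.073282, 0.369653)
  k4: at (s, t) = (0.912589, -0.395977), (ds/dtau, dt/dtau) = (1.165625, -0.945758); Gamma_sss = 0.000000, Gamma_sst = 0.000000, Gamma_stt = -1.182518, Gamma_tss = 0.000000, Gamma_tst = 0.169131, Gamma_ttt = 0.000000; k4 = (1.165625, -0.945758, 1.057714, 0.372899)
  Y <- Y + (h/6)(k1 + 2k2 + 2k3 + k4): s = 0.9126, t = -0.3960, ds/dtau = 1.1656, dt/dtau = -0.9458
step 4:
  k1: at (s, t) = (0.912595, -0.395979), (ds/dtau, dt/dtau) = (1.165626, -0.945757); Gamma_sss = 0.000000, Gamma_sst = 0.000000, Gamma_stt = -1.182519, Gamma_tss = 0.000000, Gamma_tst = 0.169130, Gamma_ttt = 0.000000; k1 = (1.165626, -0.945757, 1.057711, 0.372898)
  k2: at (s, t) = (0.941736, -0.419623), (ds/dtau, dt/dtau) = (1.192069, -0.936434); Gamma_sss = 0.000000, Gamma_sst = 0.000000, Gamma_stt = -1.188347, Gamma_tss = 0.000000, Gamma_tst = 0.168301, Gamma_ttt = 0.000000; k2 = (1.192069, -0.936434, 1.042072, 0.375747)
  k3: at (s, t) = (0.942397, -0.419390), (ds/dtau, dt/dtau) = (1.191678, -0.936363); Gamma_sss = 0.000000, Gamma_sst = 0.000000, Gamma_stt = -1.188479, Gamma_tss = 0.000000, Gamma_tst = 0.168282, Gamma_ttt = 0.000000; k3 = (1.191678, -0.936363, 1.042030, 0.375553)
  k4: at (s, t) = (0.972179, -0.442797), (ds/dtau, dt/dtau) = (1.217728, -0.926979); Gamma_sss = 0.000000, Gamma_sst = 0.000000, Gamma_stt = -1.194436, Gamma_tss = 0.000000, Gamma_tst = 0.167443, Gamma_ttt = 0.000000; k4 = (1.217728, -0.926979, 1.026367, 0.378022)
  Y <- Y + (h/6)(k1 + 2k2 + 2k3 + k4): s = 0.9722, t = -0.4428, ds/dtau = 1.2177, dt/dtau = -0.9270
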